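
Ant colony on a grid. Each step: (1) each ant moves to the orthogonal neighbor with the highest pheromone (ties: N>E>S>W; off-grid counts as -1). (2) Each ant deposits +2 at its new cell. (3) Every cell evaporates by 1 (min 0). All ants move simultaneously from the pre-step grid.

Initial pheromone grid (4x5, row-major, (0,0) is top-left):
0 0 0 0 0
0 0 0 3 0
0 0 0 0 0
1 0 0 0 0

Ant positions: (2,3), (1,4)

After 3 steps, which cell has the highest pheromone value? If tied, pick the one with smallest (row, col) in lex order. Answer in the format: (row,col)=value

Step 1: ant0:(2,3)->N->(1,3) | ant1:(1,4)->W->(1,3)
  grid max=6 at (1,3)
Step 2: ant0:(1,3)->N->(0,3) | ant1:(1,3)->N->(0,3)
  grid max=5 at (1,3)
Step 3: ant0:(0,3)->S->(1,3) | ant1:(0,3)->S->(1,3)
  grid max=8 at (1,3)
Final grid:
  0 0 0 2 0
  0 0 0 8 0
  0 0 0 0 0
  0 0 0 0 0
Max pheromone 8 at (1,3)

Answer: (1,3)=8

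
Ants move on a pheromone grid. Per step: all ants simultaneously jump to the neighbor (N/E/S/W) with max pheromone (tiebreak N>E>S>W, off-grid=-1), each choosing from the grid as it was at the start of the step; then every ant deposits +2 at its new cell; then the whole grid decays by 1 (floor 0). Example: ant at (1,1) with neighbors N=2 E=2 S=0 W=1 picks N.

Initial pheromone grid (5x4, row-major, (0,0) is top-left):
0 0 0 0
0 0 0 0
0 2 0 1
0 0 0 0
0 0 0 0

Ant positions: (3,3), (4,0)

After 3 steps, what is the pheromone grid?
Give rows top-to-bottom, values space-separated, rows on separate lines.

After step 1: ants at (2,3),(3,0)
  0 0 0 0
  0 0 0 0
  0 1 0 2
  1 0 0 0
  0 0 0 0
After step 2: ants at (1,3),(2,0)
  0 0 0 0
  0 0 0 1
  1 0 0 1
  0 0 0 0
  0 0 0 0
After step 3: ants at (2,3),(1,0)
  0 0 0 0
  1 0 0 0
  0 0 0 2
  0 0 0 0
  0 0 0 0

0 0 0 0
1 0 0 0
0 0 0 2
0 0 0 0
0 0 0 0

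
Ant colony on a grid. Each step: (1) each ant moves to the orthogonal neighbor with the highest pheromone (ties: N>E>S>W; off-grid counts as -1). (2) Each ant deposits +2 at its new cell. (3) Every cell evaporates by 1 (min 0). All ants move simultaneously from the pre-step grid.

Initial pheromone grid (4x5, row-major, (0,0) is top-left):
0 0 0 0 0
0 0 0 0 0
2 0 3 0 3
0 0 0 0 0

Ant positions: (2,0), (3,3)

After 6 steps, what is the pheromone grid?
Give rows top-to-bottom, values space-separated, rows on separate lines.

After step 1: ants at (1,0),(2,3)
  0 0 0 0 0
  1 0 0 0 0
  1 0 2 1 2
  0 0 0 0 0
After step 2: ants at (2,0),(2,4)
  0 0 0 0 0
  0 0 0 0 0
  2 0 1 0 3
  0 0 0 0 0
After step 3: ants at (1,0),(1,4)
  0 0 0 0 0
  1 0 0 0 1
  1 0 0 0 2
  0 0 0 0 0
After step 4: ants at (2,0),(2,4)
  0 0 0 0 0
  0 0 0 0 0
  2 0 0 0 3
  0 0 0 0 0
After step 5: ants at (1,0),(1,4)
  0 0 0 0 0
  1 0 0 0 1
  1 0 0 0 2
  0 0 0 0 0
After step 6: ants at (2,0),(2,4)
  0 0 0 0 0
  0 0 0 0 0
  2 0 0 0 3
  0 0 0 0 0

0 0 0 0 0
0 0 0 0 0
2 0 0 0 3
0 0 0 0 0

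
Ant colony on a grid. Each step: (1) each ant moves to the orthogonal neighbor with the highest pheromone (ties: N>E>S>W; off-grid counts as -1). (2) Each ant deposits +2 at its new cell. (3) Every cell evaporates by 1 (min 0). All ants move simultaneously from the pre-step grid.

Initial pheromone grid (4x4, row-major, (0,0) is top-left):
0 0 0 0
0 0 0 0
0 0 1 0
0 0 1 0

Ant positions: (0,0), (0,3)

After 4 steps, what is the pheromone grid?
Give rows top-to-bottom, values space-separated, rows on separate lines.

After step 1: ants at (0,1),(1,3)
  0 1 0 0
  0 0 0 1
  0 0 0 0
  0 0 0 0
After step 2: ants at (0,2),(0,3)
  0 0 1 1
  0 0 0 0
  0 0 0 0
  0 0 0 0
After step 3: ants at (0,3),(0,2)
  0 0 2 2
  0 0 0 0
  0 0 0 0
  0 0 0 0
After step 4: ants at (0,2),(0,3)
  0 0 3 3
  0 0 0 0
  0 0 0 0
  0 0 0 0

0 0 3 3
0 0 0 0
0 0 0 0
0 0 0 0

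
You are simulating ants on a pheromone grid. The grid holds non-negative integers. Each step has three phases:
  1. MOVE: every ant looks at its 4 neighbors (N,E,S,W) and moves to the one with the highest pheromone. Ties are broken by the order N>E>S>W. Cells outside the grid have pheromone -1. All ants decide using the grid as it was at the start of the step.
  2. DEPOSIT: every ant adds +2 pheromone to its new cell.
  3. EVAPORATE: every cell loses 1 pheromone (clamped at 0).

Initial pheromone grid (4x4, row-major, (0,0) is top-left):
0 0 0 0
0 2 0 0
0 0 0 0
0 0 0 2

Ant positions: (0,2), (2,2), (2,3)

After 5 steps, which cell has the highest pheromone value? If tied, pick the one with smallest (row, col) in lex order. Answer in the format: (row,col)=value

Step 1: ant0:(0,2)->E->(0,3) | ant1:(2,2)->N->(1,2) | ant2:(2,3)->S->(3,3)
  grid max=3 at (3,3)
Step 2: ant0:(0,3)->S->(1,3) | ant1:(1,2)->W->(1,1) | ant2:(3,3)->N->(2,3)
  grid max=2 at (1,1)
Step 3: ant0:(1,3)->S->(2,3) | ant1:(1,1)->N->(0,1) | ant2:(2,3)->S->(3,3)
  grid max=3 at (3,3)
Step 4: ant0:(2,3)->S->(3,3) | ant1:(0,1)->S->(1,1) | ant2:(3,3)->N->(2,3)
  grid max=4 at (3,3)
Step 5: ant0:(3,3)->N->(2,3) | ant1:(1,1)->N->(0,1) | ant2:(2,3)->S->(3,3)
  grid max=5 at (3,3)
Final grid:
  0 1 0 0
  0 1 0 0
  0 0 0 4
  0 0 0 5
Max pheromone 5 at (3,3)

Answer: (3,3)=5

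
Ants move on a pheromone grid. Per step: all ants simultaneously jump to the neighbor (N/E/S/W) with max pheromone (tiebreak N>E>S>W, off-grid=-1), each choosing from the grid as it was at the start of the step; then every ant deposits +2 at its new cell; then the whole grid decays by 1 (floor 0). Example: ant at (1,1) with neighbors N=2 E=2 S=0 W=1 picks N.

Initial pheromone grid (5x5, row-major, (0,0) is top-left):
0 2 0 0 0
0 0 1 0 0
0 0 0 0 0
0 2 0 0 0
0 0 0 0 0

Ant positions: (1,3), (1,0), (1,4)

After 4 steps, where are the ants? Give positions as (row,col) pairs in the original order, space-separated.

Step 1: ant0:(1,3)->W->(1,2) | ant1:(1,0)->N->(0,0) | ant2:(1,4)->N->(0,4)
  grid max=2 at (1,2)
Step 2: ant0:(1,2)->N->(0,2) | ant1:(0,0)->E->(0,1) | ant2:(0,4)->S->(1,4)
  grid max=2 at (0,1)
Step 3: ant0:(0,2)->W->(0,1) | ant1:(0,1)->E->(0,2) | ant2:(1,4)->N->(0,4)
  grid max=3 at (0,1)
Step 4: ant0:(0,1)->E->(0,2) | ant1:(0,2)->W->(0,1) | ant2:(0,4)->S->(1,4)
  grid max=4 at (0,1)

(0,2) (0,1) (1,4)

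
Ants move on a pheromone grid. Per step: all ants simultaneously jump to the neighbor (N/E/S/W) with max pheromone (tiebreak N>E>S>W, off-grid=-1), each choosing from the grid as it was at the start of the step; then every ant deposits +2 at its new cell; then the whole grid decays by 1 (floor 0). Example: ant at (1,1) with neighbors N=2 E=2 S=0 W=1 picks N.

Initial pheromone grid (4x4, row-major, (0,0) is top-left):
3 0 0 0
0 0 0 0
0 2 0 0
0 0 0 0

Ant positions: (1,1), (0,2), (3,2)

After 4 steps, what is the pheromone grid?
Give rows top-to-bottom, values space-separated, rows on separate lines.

After step 1: ants at (2,1),(0,3),(2,2)
  2 0 0 1
  0 0 0 0
  0 3 1 0
  0 0 0 0
After step 2: ants at (2,2),(1,3),(2,1)
  1 0 0 0
  0 0 0 1
  0 4 2 0
  0 0 0 0
After step 3: ants at (2,1),(0,3),(2,2)
  0 0 0 1
  0 0 0 0
  0 5 3 0
  0 0 0 0
After step 4: ants at (2,2),(1,3),(2,1)
  0 0 0 0
  0 0 0 1
  0 6 4 0
  0 0 0 0

0 0 0 0
0 0 0 1
0 6 4 0
0 0 0 0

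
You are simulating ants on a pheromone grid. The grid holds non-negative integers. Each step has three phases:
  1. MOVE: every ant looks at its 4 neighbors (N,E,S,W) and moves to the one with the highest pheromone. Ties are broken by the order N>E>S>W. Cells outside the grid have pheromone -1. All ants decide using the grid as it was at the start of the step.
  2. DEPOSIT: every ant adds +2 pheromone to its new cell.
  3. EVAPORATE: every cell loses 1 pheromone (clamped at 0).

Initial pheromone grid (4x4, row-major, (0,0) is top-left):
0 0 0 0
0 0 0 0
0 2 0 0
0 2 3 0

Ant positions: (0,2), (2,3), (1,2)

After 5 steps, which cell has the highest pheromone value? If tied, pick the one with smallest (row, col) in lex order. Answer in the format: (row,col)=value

Step 1: ant0:(0,2)->E->(0,3) | ant1:(2,3)->N->(1,3) | ant2:(1,2)->N->(0,2)
  grid max=2 at (3,2)
Step 2: ant0:(0,3)->S->(1,3) | ant1:(1,3)->N->(0,3) | ant2:(0,2)->E->(0,3)
  grid max=4 at (0,3)
Step 3: ant0:(1,3)->N->(0,3) | ant1:(0,3)->S->(1,3) | ant2:(0,3)->S->(1,3)
  grid max=5 at (0,3)
Step 4: ant0:(0,3)->S->(1,3) | ant1:(1,3)->N->(0,3) | ant2:(1,3)->N->(0,3)
  grid max=8 at (0,3)
Step 5: ant0:(1,3)->N->(0,3) | ant1:(0,3)->S->(1,3) | ant2:(0,3)->S->(1,3)
  grid max=9 at (0,3)
Final grid:
  0 0 0 9
  0 0 0 9
  0 0 0 0
  0 0 0 0
Max pheromone 9 at (0,3)

Answer: (0,3)=9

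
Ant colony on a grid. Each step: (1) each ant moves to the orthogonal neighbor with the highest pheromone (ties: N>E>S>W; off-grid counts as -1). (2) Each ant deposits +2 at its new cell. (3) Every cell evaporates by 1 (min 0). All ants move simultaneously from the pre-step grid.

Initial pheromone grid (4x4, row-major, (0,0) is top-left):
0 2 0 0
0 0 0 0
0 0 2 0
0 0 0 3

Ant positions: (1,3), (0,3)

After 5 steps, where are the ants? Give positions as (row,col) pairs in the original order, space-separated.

Step 1: ant0:(1,3)->N->(0,3) | ant1:(0,3)->S->(1,3)
  grid max=2 at (3,3)
Step 2: ant0:(0,3)->S->(1,3) | ant1:(1,3)->N->(0,3)
  grid max=2 at (0,3)
Step 3: ant0:(1,3)->N->(0,3) | ant1:(0,3)->S->(1,3)
  grid max=3 at (0,3)
Step 4: ant0:(0,3)->S->(1,3) | ant1:(1,3)->N->(0,3)
  grid max=4 at (0,3)
Step 5: ant0:(1,3)->N->(0,3) | ant1:(0,3)->S->(1,3)
  grid max=5 at (0,3)

(0,3) (1,3)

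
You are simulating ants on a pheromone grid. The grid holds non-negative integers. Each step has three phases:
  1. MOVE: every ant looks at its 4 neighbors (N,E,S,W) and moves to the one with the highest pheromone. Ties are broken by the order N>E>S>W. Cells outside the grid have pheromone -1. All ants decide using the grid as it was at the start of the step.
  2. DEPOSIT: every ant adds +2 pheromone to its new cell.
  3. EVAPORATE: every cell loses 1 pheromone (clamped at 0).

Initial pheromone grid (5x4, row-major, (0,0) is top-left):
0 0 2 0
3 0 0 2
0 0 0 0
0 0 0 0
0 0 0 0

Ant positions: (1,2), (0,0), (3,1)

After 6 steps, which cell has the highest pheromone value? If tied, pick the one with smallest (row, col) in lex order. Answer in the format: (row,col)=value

Step 1: ant0:(1,2)->N->(0,2) | ant1:(0,0)->S->(1,0) | ant2:(3,1)->N->(2,1)
  grid max=4 at (1,0)
Step 2: ant0:(0,2)->E->(0,3) | ant1:(1,0)->N->(0,0) | ant2:(2,1)->N->(1,1)
  grid max=3 at (1,0)
Step 3: ant0:(0,3)->W->(0,2) | ant1:(0,0)->S->(1,0) | ant2:(1,1)->W->(1,0)
  grid max=6 at (1,0)
Step 4: ant0:(0,2)->E->(0,3) | ant1:(1,0)->N->(0,0) | ant2:(1,0)->N->(0,0)
  grid max=5 at (1,0)
Step 5: ant0:(0,3)->W->(0,2) | ant1:(0,0)->S->(1,0) | ant2:(0,0)->S->(1,0)
  grid max=8 at (1,0)
Step 6: ant0:(0,2)->E->(0,3) | ant1:(1,0)->N->(0,0) | ant2:(1,0)->N->(0,0)
  grid max=7 at (1,0)
Final grid:
  5 0 2 1
  7 0 0 0
  0 0 0 0
  0 0 0 0
  0 0 0 0
Max pheromone 7 at (1,0)

Answer: (1,0)=7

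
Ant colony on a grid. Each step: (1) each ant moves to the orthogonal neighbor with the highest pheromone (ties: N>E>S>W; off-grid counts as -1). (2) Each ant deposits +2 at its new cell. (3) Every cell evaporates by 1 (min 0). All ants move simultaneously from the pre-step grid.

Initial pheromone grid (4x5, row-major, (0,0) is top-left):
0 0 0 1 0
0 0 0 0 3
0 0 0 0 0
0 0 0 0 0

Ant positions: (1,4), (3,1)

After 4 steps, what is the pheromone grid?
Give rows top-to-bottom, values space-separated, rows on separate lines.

After step 1: ants at (0,4),(2,1)
  0 0 0 0 1
  0 0 0 0 2
  0 1 0 0 0
  0 0 0 0 0
After step 2: ants at (1,4),(1,1)
  0 0 0 0 0
  0 1 0 0 3
  0 0 0 0 0
  0 0 0 0 0
After step 3: ants at (0,4),(0,1)
  0 1 0 0 1
  0 0 0 0 2
  0 0 0 0 0
  0 0 0 0 0
After step 4: ants at (1,4),(0,2)
  0 0 1 0 0
  0 0 0 0 3
  0 0 0 0 0
  0 0 0 0 0

0 0 1 0 0
0 0 0 0 3
0 0 0 0 0
0 0 0 0 0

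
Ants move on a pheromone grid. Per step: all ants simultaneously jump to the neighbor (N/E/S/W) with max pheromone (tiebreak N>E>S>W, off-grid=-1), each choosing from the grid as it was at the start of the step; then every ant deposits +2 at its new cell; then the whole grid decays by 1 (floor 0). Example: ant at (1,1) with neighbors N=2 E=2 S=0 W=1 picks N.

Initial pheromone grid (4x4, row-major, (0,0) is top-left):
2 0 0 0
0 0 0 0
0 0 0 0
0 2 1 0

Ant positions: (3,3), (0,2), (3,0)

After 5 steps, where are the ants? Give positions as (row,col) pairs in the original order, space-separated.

Step 1: ant0:(3,3)->W->(3,2) | ant1:(0,2)->E->(0,3) | ant2:(3,0)->E->(3,1)
  grid max=3 at (3,1)
Step 2: ant0:(3,2)->W->(3,1) | ant1:(0,3)->S->(1,3) | ant2:(3,1)->E->(3,2)
  grid max=4 at (3,1)
Step 3: ant0:(3,1)->E->(3,2) | ant1:(1,3)->N->(0,3) | ant2:(3,2)->W->(3,1)
  grid max=5 at (3,1)
Step 4: ant0:(3,2)->W->(3,1) | ant1:(0,3)->S->(1,3) | ant2:(3,1)->E->(3,2)
  grid max=6 at (3,1)
Step 5: ant0:(3,1)->E->(3,2) | ant1:(1,3)->N->(0,3) | ant2:(3,2)->W->(3,1)
  grid max=7 at (3,1)

(3,2) (0,3) (3,1)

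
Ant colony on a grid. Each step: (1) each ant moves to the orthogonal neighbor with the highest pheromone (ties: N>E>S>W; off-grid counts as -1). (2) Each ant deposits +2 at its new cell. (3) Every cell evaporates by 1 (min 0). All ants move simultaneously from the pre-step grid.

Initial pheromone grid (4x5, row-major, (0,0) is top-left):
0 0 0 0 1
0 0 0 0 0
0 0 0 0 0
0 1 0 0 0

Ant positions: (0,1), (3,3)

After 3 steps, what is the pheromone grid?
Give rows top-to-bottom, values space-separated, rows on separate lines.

After step 1: ants at (0,2),(2,3)
  0 0 1 0 0
  0 0 0 0 0
  0 0 0 1 0
  0 0 0 0 0
After step 2: ants at (0,3),(1,3)
  0 0 0 1 0
  0 0 0 1 0
  0 0 0 0 0
  0 0 0 0 0
After step 3: ants at (1,3),(0,3)
  0 0 0 2 0
  0 0 0 2 0
  0 0 0 0 0
  0 0 0 0 0

0 0 0 2 0
0 0 0 2 0
0 0 0 0 0
0 0 0 0 0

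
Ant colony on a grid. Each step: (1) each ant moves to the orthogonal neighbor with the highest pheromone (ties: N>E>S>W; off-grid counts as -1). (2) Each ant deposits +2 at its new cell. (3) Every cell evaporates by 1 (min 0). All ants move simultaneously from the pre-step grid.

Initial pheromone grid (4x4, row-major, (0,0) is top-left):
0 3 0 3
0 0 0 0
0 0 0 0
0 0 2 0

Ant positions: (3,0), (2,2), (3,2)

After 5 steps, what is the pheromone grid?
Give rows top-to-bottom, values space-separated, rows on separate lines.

After step 1: ants at (2,0),(3,2),(2,2)
  0 2 0 2
  0 0 0 0
  1 0 1 0
  0 0 3 0
After step 2: ants at (1,0),(2,2),(3,2)
  0 1 0 1
  1 0 0 0
  0 0 2 0
  0 0 4 0
After step 3: ants at (0,0),(3,2),(2,2)
  1 0 0 0
  0 0 0 0
  0 0 3 0
  0 0 5 0
After step 4: ants at (0,1),(2,2),(3,2)
  0 1 0 0
  0 0 0 0
  0 0 4 0
  0 0 6 0
After step 5: ants at (0,2),(3,2),(2,2)
  0 0 1 0
  0 0 0 0
  0 0 5 0
  0 0 7 0

0 0 1 0
0 0 0 0
0 0 5 0
0 0 7 0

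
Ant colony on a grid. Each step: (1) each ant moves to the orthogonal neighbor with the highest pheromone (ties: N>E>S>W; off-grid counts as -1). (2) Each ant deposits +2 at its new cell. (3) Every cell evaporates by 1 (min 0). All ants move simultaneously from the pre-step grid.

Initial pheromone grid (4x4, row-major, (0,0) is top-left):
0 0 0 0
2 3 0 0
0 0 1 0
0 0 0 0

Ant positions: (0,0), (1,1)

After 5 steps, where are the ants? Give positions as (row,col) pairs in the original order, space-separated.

Step 1: ant0:(0,0)->S->(1,0) | ant1:(1,1)->W->(1,0)
  grid max=5 at (1,0)
Step 2: ant0:(1,0)->E->(1,1) | ant1:(1,0)->E->(1,1)
  grid max=5 at (1,1)
Step 3: ant0:(1,1)->W->(1,0) | ant1:(1,1)->W->(1,0)
  grid max=7 at (1,0)
Step 4: ant0:(1,0)->E->(1,1) | ant1:(1,0)->E->(1,1)
  grid max=7 at (1,1)
Step 5: ant0:(1,1)->W->(1,0) | ant1:(1,1)->W->(1,0)
  grid max=9 at (1,0)

(1,0) (1,0)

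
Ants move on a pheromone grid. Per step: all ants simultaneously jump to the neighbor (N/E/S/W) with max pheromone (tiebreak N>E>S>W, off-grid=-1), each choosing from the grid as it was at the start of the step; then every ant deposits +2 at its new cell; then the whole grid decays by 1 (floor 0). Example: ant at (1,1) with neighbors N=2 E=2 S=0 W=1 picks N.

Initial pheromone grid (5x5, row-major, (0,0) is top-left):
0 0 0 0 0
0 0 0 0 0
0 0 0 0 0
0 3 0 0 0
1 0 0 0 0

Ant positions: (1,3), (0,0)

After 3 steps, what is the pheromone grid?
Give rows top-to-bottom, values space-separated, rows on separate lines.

After step 1: ants at (0,3),(0,1)
  0 1 0 1 0
  0 0 0 0 0
  0 0 0 0 0
  0 2 0 0 0
  0 0 0 0 0
After step 2: ants at (0,4),(0,2)
  0 0 1 0 1
  0 0 0 0 0
  0 0 0 0 0
  0 1 0 0 0
  0 0 0 0 0
After step 3: ants at (1,4),(0,3)
  0 0 0 1 0
  0 0 0 0 1
  0 0 0 0 0
  0 0 0 0 0
  0 0 0 0 0

0 0 0 1 0
0 0 0 0 1
0 0 0 0 0
0 0 0 0 0
0 0 0 0 0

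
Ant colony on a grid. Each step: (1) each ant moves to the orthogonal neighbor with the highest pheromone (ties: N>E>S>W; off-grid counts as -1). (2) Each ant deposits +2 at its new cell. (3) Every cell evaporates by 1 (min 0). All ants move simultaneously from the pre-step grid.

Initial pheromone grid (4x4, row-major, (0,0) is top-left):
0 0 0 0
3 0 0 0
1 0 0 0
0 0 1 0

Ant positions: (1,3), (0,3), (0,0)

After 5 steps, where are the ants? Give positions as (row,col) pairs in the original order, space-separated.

Step 1: ant0:(1,3)->N->(0,3) | ant1:(0,3)->S->(1,3) | ant2:(0,0)->S->(1,0)
  grid max=4 at (1,0)
Step 2: ant0:(0,3)->S->(1,3) | ant1:(1,3)->N->(0,3) | ant2:(1,0)->N->(0,0)
  grid max=3 at (1,0)
Step 3: ant0:(1,3)->N->(0,3) | ant1:(0,3)->S->(1,3) | ant2:(0,0)->S->(1,0)
  grid max=4 at (1,0)
Step 4: ant0:(0,3)->S->(1,3) | ant1:(1,3)->N->(0,3) | ant2:(1,0)->N->(0,0)
  grid max=4 at (0,3)
Step 5: ant0:(1,3)->N->(0,3) | ant1:(0,3)->S->(1,3) | ant2:(0,0)->S->(1,0)
  grid max=5 at (0,3)

(0,3) (1,3) (1,0)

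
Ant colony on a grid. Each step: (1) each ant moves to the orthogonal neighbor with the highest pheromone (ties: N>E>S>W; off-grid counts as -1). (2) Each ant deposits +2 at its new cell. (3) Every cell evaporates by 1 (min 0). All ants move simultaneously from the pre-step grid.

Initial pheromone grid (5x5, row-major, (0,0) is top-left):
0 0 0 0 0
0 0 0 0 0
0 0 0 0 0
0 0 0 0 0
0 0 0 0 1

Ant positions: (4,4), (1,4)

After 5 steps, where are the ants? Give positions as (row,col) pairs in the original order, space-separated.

Step 1: ant0:(4,4)->N->(3,4) | ant1:(1,4)->N->(0,4)
  grid max=1 at (0,4)
Step 2: ant0:(3,4)->N->(2,4) | ant1:(0,4)->S->(1,4)
  grid max=1 at (1,4)
Step 3: ant0:(2,4)->N->(1,4) | ant1:(1,4)->S->(2,4)
  grid max=2 at (1,4)
Step 4: ant0:(1,4)->S->(2,4) | ant1:(2,4)->N->(1,4)
  grid max=3 at (1,4)
Step 5: ant0:(2,4)->N->(1,4) | ant1:(1,4)->S->(2,4)
  grid max=4 at (1,4)

(1,4) (2,4)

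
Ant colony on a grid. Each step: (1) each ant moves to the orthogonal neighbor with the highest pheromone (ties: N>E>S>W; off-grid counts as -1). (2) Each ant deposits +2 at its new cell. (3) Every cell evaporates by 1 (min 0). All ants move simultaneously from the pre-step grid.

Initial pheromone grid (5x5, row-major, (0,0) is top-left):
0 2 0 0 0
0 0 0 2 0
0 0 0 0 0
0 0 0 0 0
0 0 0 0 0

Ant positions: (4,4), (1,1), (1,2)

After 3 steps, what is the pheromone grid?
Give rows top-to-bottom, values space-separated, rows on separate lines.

After step 1: ants at (3,4),(0,1),(1,3)
  0 3 0 0 0
  0 0 0 3 0
  0 0 0 0 0
  0 0 0 0 1
  0 0 0 0 0
After step 2: ants at (2,4),(0,2),(0,3)
  0 2 1 1 0
  0 0 0 2 0
  0 0 0 0 1
  0 0 0 0 0
  0 0 0 0 0
After step 3: ants at (1,4),(0,1),(1,3)
  0 3 0 0 0
  0 0 0 3 1
  0 0 0 0 0
  0 0 0 0 0
  0 0 0 0 0

0 3 0 0 0
0 0 0 3 1
0 0 0 0 0
0 0 0 0 0
0 0 0 0 0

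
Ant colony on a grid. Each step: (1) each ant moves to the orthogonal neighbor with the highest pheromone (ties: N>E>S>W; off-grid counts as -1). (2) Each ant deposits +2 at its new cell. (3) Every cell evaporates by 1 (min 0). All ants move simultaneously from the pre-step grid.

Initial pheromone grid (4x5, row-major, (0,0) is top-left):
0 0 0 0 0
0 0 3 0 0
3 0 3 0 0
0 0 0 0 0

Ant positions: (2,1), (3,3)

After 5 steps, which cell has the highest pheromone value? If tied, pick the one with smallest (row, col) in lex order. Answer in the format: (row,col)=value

Step 1: ant0:(2,1)->E->(2,2) | ant1:(3,3)->N->(2,3)
  grid max=4 at (2,2)
Step 2: ant0:(2,2)->N->(1,2) | ant1:(2,3)->W->(2,2)
  grid max=5 at (2,2)
Step 3: ant0:(1,2)->S->(2,2) | ant1:(2,2)->N->(1,2)
  grid max=6 at (2,2)
Step 4: ant0:(2,2)->N->(1,2) | ant1:(1,2)->S->(2,2)
  grid max=7 at (2,2)
Step 5: ant0:(1,2)->S->(2,2) | ant1:(2,2)->N->(1,2)
  grid max=8 at (2,2)
Final grid:
  0 0 0 0 0
  0 0 6 0 0
  0 0 8 0 0
  0 0 0 0 0
Max pheromone 8 at (2,2)

Answer: (2,2)=8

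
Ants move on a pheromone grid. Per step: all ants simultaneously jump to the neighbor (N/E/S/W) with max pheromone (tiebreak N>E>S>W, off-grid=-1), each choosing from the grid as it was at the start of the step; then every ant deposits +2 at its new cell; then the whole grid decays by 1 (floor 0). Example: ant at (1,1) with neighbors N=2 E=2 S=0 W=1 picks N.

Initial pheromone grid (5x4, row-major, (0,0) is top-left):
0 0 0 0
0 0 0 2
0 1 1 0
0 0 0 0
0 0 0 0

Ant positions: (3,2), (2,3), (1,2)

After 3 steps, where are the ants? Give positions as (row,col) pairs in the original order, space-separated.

Step 1: ant0:(3,2)->N->(2,2) | ant1:(2,3)->N->(1,3) | ant2:(1,2)->E->(1,3)
  grid max=5 at (1,3)
Step 2: ant0:(2,2)->N->(1,2) | ant1:(1,3)->N->(0,3) | ant2:(1,3)->N->(0,3)
  grid max=4 at (1,3)
Step 3: ant0:(1,2)->E->(1,3) | ant1:(0,3)->S->(1,3) | ant2:(0,3)->S->(1,3)
  grid max=9 at (1,3)

(1,3) (1,3) (1,3)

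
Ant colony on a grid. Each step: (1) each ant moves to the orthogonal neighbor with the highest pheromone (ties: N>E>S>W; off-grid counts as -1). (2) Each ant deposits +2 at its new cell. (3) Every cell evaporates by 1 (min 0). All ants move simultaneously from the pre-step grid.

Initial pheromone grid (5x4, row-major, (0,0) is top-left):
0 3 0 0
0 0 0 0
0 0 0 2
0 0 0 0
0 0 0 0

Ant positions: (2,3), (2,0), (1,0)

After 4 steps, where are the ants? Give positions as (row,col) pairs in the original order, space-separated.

Step 1: ant0:(2,3)->N->(1,3) | ant1:(2,0)->N->(1,0) | ant2:(1,0)->N->(0,0)
  grid max=2 at (0,1)
Step 2: ant0:(1,3)->S->(2,3) | ant1:(1,0)->N->(0,0) | ant2:(0,0)->E->(0,1)
  grid max=3 at (0,1)
Step 3: ant0:(2,3)->N->(1,3) | ant1:(0,0)->E->(0,1) | ant2:(0,1)->W->(0,0)
  grid max=4 at (0,1)
Step 4: ant0:(1,3)->S->(2,3) | ant1:(0,1)->W->(0,0) | ant2:(0,0)->E->(0,1)
  grid max=5 at (0,1)

(2,3) (0,0) (0,1)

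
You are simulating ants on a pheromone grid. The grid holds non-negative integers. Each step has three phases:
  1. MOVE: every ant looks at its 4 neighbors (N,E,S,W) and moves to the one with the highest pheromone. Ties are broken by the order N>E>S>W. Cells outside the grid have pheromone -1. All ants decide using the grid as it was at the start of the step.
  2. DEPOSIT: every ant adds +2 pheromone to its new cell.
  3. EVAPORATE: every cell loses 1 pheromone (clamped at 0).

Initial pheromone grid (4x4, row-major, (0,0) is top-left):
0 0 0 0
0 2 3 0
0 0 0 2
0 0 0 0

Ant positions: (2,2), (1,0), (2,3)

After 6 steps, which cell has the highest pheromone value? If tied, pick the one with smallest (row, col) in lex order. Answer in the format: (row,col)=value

Step 1: ant0:(2,2)->N->(1,2) | ant1:(1,0)->E->(1,1) | ant2:(2,3)->N->(1,3)
  grid max=4 at (1,2)
Step 2: ant0:(1,2)->W->(1,1) | ant1:(1,1)->E->(1,2) | ant2:(1,3)->W->(1,2)
  grid max=7 at (1,2)
Step 3: ant0:(1,1)->E->(1,2) | ant1:(1,2)->W->(1,1) | ant2:(1,2)->W->(1,1)
  grid max=8 at (1,2)
Step 4: ant0:(1,2)->W->(1,1) | ant1:(1,1)->E->(1,2) | ant2:(1,1)->E->(1,2)
  grid max=11 at (1,2)
Step 5: ant0:(1,1)->E->(1,2) | ant1:(1,2)->W->(1,1) | ant2:(1,2)->W->(1,1)
  grid max=12 at (1,2)
Step 6: ant0:(1,2)->W->(1,1) | ant1:(1,1)->E->(1,2) | ant2:(1,1)->E->(1,2)
  grid max=15 at (1,2)
Final grid:
  0 0 0 0
  0 12 15 0
  0 0 0 0
  0 0 0 0
Max pheromone 15 at (1,2)

Answer: (1,2)=15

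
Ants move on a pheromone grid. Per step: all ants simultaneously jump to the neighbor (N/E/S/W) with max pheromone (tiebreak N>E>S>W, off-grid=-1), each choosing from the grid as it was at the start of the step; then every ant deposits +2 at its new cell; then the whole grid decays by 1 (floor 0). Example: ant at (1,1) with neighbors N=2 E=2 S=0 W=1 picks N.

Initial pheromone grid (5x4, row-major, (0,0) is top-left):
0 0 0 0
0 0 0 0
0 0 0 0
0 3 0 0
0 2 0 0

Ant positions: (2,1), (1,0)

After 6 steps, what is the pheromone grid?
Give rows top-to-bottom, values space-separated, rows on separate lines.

After step 1: ants at (3,1),(0,0)
  1 0 0 0
  0 0 0 0
  0 0 0 0
  0 4 0 0
  0 1 0 0
After step 2: ants at (4,1),(0,1)
  0 1 0 0
  0 0 0 0
  0 0 0 0
  0 3 0 0
  0 2 0 0
After step 3: ants at (3,1),(0,2)
  0 0 1 0
  0 0 0 0
  0 0 0 0
  0 4 0 0
  0 1 0 0
After step 4: ants at (4,1),(0,3)
  0 0 0 1
  0 0 0 0
  0 0 0 0
  0 3 0 0
  0 2 0 0
After step 5: ants at (3,1),(1,3)
  0 0 0 0
  0 0 0 1
  0 0 0 0
  0 4 0 0
  0 1 0 0
After step 6: ants at (4,1),(0,3)
  0 0 0 1
  0 0 0 0
  0 0 0 0
  0 3 0 0
  0 2 0 0

0 0 0 1
0 0 0 0
0 0 0 0
0 3 0 0
0 2 0 0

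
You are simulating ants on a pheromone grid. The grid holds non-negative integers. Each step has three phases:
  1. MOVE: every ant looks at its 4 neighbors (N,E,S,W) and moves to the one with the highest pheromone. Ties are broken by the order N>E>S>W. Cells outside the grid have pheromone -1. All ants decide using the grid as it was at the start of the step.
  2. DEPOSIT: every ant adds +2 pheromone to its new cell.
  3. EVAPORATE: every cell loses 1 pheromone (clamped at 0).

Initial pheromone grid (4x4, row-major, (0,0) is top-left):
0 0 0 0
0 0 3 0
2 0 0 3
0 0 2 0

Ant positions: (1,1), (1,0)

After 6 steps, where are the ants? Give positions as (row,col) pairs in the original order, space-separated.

Step 1: ant0:(1,1)->E->(1,2) | ant1:(1,0)->S->(2,0)
  grid max=4 at (1,2)
Step 2: ant0:(1,2)->N->(0,2) | ant1:(2,0)->N->(1,0)
  grid max=3 at (1,2)
Step 3: ant0:(0,2)->S->(1,2) | ant1:(1,0)->S->(2,0)
  grid max=4 at (1,2)
Step 4: ant0:(1,2)->N->(0,2) | ant1:(2,0)->N->(1,0)
  grid max=3 at (1,2)
Step 5: ant0:(0,2)->S->(1,2) | ant1:(1,0)->S->(2,0)
  grid max=4 at (1,2)
Step 6: ant0:(1,2)->N->(0,2) | ant1:(2,0)->N->(1,0)
  grid max=3 at (1,2)

(0,2) (1,0)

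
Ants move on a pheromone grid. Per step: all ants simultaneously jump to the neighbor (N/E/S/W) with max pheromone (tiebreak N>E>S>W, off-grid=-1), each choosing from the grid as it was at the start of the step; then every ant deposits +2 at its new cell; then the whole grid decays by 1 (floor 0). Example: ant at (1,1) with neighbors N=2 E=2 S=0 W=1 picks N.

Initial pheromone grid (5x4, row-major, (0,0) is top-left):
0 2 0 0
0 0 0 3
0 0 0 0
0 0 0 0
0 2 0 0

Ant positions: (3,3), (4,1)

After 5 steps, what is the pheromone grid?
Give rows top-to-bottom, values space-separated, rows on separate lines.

After step 1: ants at (2,3),(3,1)
  0 1 0 0
  0 0 0 2
  0 0 0 1
  0 1 0 0
  0 1 0 0
After step 2: ants at (1,3),(4,1)
  0 0 0 0
  0 0 0 3
  0 0 0 0
  0 0 0 0
  0 2 0 0
After step 3: ants at (0,3),(3,1)
  0 0 0 1
  0 0 0 2
  0 0 0 0
  0 1 0 0
  0 1 0 0
After step 4: ants at (1,3),(4,1)
  0 0 0 0
  0 0 0 3
  0 0 0 0
  0 0 0 0
  0 2 0 0
After step 5: ants at (0,3),(3,1)
  0 0 0 1
  0 0 0 2
  0 0 0 0
  0 1 0 0
  0 1 0 0

0 0 0 1
0 0 0 2
0 0 0 0
0 1 0 0
0 1 0 0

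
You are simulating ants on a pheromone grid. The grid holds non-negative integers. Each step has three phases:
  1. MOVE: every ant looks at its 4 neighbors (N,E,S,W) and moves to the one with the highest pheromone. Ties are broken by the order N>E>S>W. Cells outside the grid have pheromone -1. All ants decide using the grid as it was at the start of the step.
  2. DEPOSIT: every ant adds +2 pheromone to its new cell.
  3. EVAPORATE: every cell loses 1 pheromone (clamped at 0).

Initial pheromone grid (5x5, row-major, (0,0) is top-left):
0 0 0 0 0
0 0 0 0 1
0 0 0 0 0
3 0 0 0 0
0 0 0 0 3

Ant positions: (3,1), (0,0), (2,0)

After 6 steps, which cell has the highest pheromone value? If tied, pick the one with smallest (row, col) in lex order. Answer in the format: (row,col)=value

Step 1: ant0:(3,1)->W->(3,0) | ant1:(0,0)->E->(0,1) | ant2:(2,0)->S->(3,0)
  grid max=6 at (3,0)
Step 2: ant0:(3,0)->N->(2,0) | ant1:(0,1)->E->(0,2) | ant2:(3,0)->N->(2,0)
  grid max=5 at (3,0)
Step 3: ant0:(2,0)->S->(3,0) | ant1:(0,2)->E->(0,3) | ant2:(2,0)->S->(3,0)
  grid max=8 at (3,0)
Step 4: ant0:(3,0)->N->(2,0) | ant1:(0,3)->E->(0,4) | ant2:(3,0)->N->(2,0)
  grid max=7 at (3,0)
Step 5: ant0:(2,0)->S->(3,0) | ant1:(0,4)->S->(1,4) | ant2:(2,0)->S->(3,0)
  grid max=10 at (3,0)
Step 6: ant0:(3,0)->N->(2,0) | ant1:(1,4)->N->(0,4) | ant2:(3,0)->N->(2,0)
  grid max=9 at (3,0)
Final grid:
  0 0 0 0 1
  0 0 0 0 0
  7 0 0 0 0
  9 0 0 0 0
  0 0 0 0 0
Max pheromone 9 at (3,0)

Answer: (3,0)=9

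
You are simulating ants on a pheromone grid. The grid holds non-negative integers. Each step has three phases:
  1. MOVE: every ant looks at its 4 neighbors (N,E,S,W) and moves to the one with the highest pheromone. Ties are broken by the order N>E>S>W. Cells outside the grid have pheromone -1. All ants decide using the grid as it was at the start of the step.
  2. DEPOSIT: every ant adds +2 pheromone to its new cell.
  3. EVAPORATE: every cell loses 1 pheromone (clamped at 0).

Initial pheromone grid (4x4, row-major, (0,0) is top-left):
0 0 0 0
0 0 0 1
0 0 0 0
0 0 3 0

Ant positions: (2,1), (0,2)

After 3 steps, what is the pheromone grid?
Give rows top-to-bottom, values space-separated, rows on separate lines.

After step 1: ants at (1,1),(0,3)
  0 0 0 1
  0 1 0 0
  0 0 0 0
  0 0 2 0
After step 2: ants at (0,1),(1,3)
  0 1 0 0
  0 0 0 1
  0 0 0 0
  0 0 1 0
After step 3: ants at (0,2),(0,3)
  0 0 1 1
  0 0 0 0
  0 0 0 0
  0 0 0 0

0 0 1 1
0 0 0 0
0 0 0 0
0 0 0 0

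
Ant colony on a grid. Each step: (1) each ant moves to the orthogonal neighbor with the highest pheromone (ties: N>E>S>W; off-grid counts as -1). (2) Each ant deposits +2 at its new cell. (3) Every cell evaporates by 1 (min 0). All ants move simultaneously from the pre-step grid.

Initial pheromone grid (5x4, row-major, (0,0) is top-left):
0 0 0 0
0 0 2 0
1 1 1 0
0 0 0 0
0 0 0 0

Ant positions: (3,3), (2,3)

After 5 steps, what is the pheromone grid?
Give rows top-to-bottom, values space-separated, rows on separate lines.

After step 1: ants at (2,3),(2,2)
  0 0 0 0
  0 0 1 0
  0 0 2 1
  0 0 0 0
  0 0 0 0
After step 2: ants at (2,2),(1,2)
  0 0 0 0
  0 0 2 0
  0 0 3 0
  0 0 0 0
  0 0 0 0
After step 3: ants at (1,2),(2,2)
  0 0 0 0
  0 0 3 0
  0 0 4 0
  0 0 0 0
  0 0 0 0
After step 4: ants at (2,2),(1,2)
  0 0 0 0
  0 0 4 0
  0 0 5 0
  0 0 0 0
  0 0 0 0
After step 5: ants at (1,2),(2,2)
  0 0 0 0
  0 0 5 0
  0 0 6 0
  0 0 0 0
  0 0 0 0

0 0 0 0
0 0 5 0
0 0 6 0
0 0 0 0
0 0 0 0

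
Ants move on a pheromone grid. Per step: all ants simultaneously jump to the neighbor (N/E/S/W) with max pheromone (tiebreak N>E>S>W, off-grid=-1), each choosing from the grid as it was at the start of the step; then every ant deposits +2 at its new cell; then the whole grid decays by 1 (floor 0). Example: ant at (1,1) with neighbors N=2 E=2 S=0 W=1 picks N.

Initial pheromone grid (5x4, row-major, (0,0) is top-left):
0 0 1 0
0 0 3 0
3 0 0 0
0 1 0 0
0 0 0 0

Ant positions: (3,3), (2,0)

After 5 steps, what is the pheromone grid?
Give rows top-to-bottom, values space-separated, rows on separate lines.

After step 1: ants at (2,3),(1,0)
  0 0 0 0
  1 0 2 0
  2 0 0 1
  0 0 0 0
  0 0 0 0
After step 2: ants at (1,3),(2,0)
  0 0 0 0
  0 0 1 1
  3 0 0 0
  0 0 0 0
  0 0 0 0
After step 3: ants at (1,2),(1,0)
  0 0 0 0
  1 0 2 0
  2 0 0 0
  0 0 0 0
  0 0 0 0
After step 4: ants at (0,2),(2,0)
  0 0 1 0
  0 0 1 0
  3 0 0 0
  0 0 0 0
  0 0 0 0
After step 5: ants at (1,2),(1,0)
  0 0 0 0
  1 0 2 0
  2 0 0 0
  0 0 0 0
  0 0 0 0

0 0 0 0
1 0 2 0
2 0 0 0
0 0 0 0
0 0 0 0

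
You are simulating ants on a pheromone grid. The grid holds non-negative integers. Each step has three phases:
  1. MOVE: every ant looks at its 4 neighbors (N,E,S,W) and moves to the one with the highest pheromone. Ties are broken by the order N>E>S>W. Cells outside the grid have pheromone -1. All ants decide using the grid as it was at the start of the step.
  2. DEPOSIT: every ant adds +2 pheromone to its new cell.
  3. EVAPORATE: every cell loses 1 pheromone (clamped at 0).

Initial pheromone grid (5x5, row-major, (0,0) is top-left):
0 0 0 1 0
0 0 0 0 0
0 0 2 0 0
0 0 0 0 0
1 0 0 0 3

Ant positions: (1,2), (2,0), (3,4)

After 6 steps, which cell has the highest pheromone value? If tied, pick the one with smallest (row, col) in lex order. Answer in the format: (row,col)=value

Step 1: ant0:(1,2)->S->(2,2) | ant1:(2,0)->N->(1,0) | ant2:(3,4)->S->(4,4)
  grid max=4 at (4,4)
Step 2: ant0:(2,2)->N->(1,2) | ant1:(1,0)->N->(0,0) | ant2:(4,4)->N->(3,4)
  grid max=3 at (4,4)
Step 3: ant0:(1,2)->S->(2,2) | ant1:(0,0)->E->(0,1) | ant2:(3,4)->S->(4,4)
  grid max=4 at (4,4)
Step 4: ant0:(2,2)->N->(1,2) | ant1:(0,1)->E->(0,2) | ant2:(4,4)->N->(3,4)
  grid max=3 at (4,4)
Step 5: ant0:(1,2)->S->(2,2) | ant1:(0,2)->S->(1,2) | ant2:(3,4)->S->(4,4)
  grid max=4 at (4,4)
Step 6: ant0:(2,2)->N->(1,2) | ant1:(1,2)->S->(2,2) | ant2:(4,4)->N->(3,4)
  grid max=4 at (2,2)
Final grid:
  0 0 0 0 0
  0 0 3 0 0
  0 0 4 0 0
  0 0 0 0 1
  0 0 0 0 3
Max pheromone 4 at (2,2)

Answer: (2,2)=4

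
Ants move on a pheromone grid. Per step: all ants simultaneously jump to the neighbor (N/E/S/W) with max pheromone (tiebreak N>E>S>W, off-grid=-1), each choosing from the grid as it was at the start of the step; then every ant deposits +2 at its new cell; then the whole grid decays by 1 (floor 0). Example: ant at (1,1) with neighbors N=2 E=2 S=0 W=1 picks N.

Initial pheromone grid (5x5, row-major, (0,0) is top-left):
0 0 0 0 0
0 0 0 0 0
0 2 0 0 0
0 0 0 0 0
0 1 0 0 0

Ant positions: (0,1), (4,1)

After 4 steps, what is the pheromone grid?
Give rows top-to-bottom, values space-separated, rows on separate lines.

After step 1: ants at (0,2),(3,1)
  0 0 1 0 0
  0 0 0 0 0
  0 1 0 0 0
  0 1 0 0 0
  0 0 0 0 0
After step 2: ants at (0,3),(2,1)
  0 0 0 1 0
  0 0 0 0 0
  0 2 0 0 0
  0 0 0 0 0
  0 0 0 0 0
After step 3: ants at (0,4),(1,1)
  0 0 0 0 1
  0 1 0 0 0
  0 1 0 0 0
  0 0 0 0 0
  0 0 0 0 0
After step 4: ants at (1,4),(2,1)
  0 0 0 0 0
  0 0 0 0 1
  0 2 0 0 0
  0 0 0 0 0
  0 0 0 0 0

0 0 0 0 0
0 0 0 0 1
0 2 0 0 0
0 0 0 0 0
0 0 0 0 0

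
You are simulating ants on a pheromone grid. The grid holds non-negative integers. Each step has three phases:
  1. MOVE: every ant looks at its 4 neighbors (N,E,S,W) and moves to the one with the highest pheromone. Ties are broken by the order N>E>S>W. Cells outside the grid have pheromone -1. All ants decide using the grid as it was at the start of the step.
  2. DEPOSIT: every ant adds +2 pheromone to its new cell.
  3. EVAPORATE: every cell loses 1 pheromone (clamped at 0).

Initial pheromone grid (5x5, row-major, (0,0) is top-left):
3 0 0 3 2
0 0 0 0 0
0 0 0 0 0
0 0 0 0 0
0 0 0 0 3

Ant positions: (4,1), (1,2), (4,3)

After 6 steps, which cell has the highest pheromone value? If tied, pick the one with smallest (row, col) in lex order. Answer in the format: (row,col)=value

Answer: (0,3)=5

Derivation:
Step 1: ant0:(4,1)->N->(3,1) | ant1:(1,2)->N->(0,2) | ant2:(4,3)->E->(4,4)
  grid max=4 at (4,4)
Step 2: ant0:(3,1)->N->(2,1) | ant1:(0,2)->E->(0,3) | ant2:(4,4)->N->(3,4)
  grid max=3 at (0,3)
Step 3: ant0:(2,1)->N->(1,1) | ant1:(0,3)->E->(0,4) | ant2:(3,4)->S->(4,4)
  grid max=4 at (4,4)
Step 4: ant0:(1,1)->N->(0,1) | ant1:(0,4)->W->(0,3) | ant2:(4,4)->N->(3,4)
  grid max=3 at (0,3)
Step 5: ant0:(0,1)->E->(0,2) | ant1:(0,3)->E->(0,4) | ant2:(3,4)->S->(4,4)
  grid max=4 at (4,4)
Step 6: ant0:(0,2)->E->(0,3) | ant1:(0,4)->W->(0,3) | ant2:(4,4)->N->(3,4)
  grid max=5 at (0,3)
Final grid:
  0 0 0 5 0
  0 0 0 0 0
  0 0 0 0 0
  0 0 0 0 1
  0 0 0 0 3
Max pheromone 5 at (0,3)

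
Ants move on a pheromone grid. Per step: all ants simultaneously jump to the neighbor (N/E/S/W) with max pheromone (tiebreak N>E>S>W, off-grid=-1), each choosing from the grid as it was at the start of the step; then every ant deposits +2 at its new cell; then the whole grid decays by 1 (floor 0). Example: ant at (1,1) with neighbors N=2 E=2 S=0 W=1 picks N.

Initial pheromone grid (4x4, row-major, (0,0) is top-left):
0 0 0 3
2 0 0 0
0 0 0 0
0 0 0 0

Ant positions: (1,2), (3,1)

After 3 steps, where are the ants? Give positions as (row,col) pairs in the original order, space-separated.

Step 1: ant0:(1,2)->N->(0,2) | ant1:(3,1)->N->(2,1)
  grid max=2 at (0,3)
Step 2: ant0:(0,2)->E->(0,3) | ant1:(2,1)->N->(1,1)
  grid max=3 at (0,3)
Step 3: ant0:(0,3)->S->(1,3) | ant1:(1,1)->N->(0,1)
  grid max=2 at (0,3)

(1,3) (0,1)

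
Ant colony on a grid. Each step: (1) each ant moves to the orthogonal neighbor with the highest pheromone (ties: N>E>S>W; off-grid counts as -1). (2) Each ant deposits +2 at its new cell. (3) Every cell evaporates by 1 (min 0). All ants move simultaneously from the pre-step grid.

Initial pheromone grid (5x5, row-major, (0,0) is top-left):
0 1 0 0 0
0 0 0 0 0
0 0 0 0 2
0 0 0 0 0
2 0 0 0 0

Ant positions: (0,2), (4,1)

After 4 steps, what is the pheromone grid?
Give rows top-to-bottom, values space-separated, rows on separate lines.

After step 1: ants at (0,1),(4,0)
  0 2 0 0 0
  0 0 0 0 0
  0 0 0 0 1
  0 0 0 0 0
  3 0 0 0 0
After step 2: ants at (0,2),(3,0)
  0 1 1 0 0
  0 0 0 0 0
  0 0 0 0 0
  1 0 0 0 0
  2 0 0 0 0
After step 3: ants at (0,1),(4,0)
  0 2 0 0 0
  0 0 0 0 0
  0 0 0 0 0
  0 0 0 0 0
  3 0 0 0 0
After step 4: ants at (0,2),(3,0)
  0 1 1 0 0
  0 0 0 0 0
  0 0 0 0 0
  1 0 0 0 0
  2 0 0 0 0

0 1 1 0 0
0 0 0 0 0
0 0 0 0 0
1 0 0 0 0
2 0 0 0 0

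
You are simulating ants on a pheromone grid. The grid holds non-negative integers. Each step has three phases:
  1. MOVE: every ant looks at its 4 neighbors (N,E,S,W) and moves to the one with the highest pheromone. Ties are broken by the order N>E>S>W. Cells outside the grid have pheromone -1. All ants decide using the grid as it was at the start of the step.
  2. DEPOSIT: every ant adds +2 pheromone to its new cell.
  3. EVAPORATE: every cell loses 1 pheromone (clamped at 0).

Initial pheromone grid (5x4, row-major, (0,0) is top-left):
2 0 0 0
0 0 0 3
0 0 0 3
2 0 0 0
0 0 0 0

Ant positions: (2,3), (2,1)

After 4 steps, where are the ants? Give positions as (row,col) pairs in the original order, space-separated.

Step 1: ant0:(2,3)->N->(1,3) | ant1:(2,1)->N->(1,1)
  grid max=4 at (1,3)
Step 2: ant0:(1,3)->S->(2,3) | ant1:(1,1)->N->(0,1)
  grid max=3 at (1,3)
Step 3: ant0:(2,3)->N->(1,3) | ant1:(0,1)->E->(0,2)
  grid max=4 at (1,3)
Step 4: ant0:(1,3)->S->(2,3) | ant1:(0,2)->E->(0,3)
  grid max=3 at (1,3)

(2,3) (0,3)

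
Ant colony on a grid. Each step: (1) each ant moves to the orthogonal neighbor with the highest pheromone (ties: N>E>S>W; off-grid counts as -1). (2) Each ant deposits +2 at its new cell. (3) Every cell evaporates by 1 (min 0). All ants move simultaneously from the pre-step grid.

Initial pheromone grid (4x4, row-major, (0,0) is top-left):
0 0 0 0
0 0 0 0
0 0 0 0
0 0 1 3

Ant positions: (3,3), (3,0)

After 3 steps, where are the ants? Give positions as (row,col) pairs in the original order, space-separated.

Step 1: ant0:(3,3)->W->(3,2) | ant1:(3,0)->N->(2,0)
  grid max=2 at (3,2)
Step 2: ant0:(3,2)->E->(3,3) | ant1:(2,0)->N->(1,0)
  grid max=3 at (3,3)
Step 3: ant0:(3,3)->W->(3,2) | ant1:(1,0)->N->(0,0)
  grid max=2 at (3,2)

(3,2) (0,0)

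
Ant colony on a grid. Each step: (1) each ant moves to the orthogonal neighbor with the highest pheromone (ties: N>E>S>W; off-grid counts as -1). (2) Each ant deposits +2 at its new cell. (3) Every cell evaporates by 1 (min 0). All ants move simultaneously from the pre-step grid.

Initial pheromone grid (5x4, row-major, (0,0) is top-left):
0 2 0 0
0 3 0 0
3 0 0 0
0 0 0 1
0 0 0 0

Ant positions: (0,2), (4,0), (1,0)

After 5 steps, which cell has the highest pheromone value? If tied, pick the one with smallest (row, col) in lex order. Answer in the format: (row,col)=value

Step 1: ant0:(0,2)->W->(0,1) | ant1:(4,0)->N->(3,0) | ant2:(1,0)->E->(1,1)
  grid max=4 at (1,1)
Step 2: ant0:(0,1)->S->(1,1) | ant1:(3,0)->N->(2,0) | ant2:(1,1)->N->(0,1)
  grid max=5 at (1,1)
Step 3: ant0:(1,1)->N->(0,1) | ant1:(2,0)->N->(1,0) | ant2:(0,1)->S->(1,1)
  grid max=6 at (1,1)
Step 4: ant0:(0,1)->S->(1,1) | ant1:(1,0)->E->(1,1) | ant2:(1,1)->N->(0,1)
  grid max=9 at (1,1)
Step 5: ant0:(1,1)->N->(0,1) | ant1:(1,1)->N->(0,1) | ant2:(0,1)->S->(1,1)
  grid max=10 at (1,1)
Final grid:
  0 9 0 0
  0 10 0 0
  0 0 0 0
  0 0 0 0
  0 0 0 0
Max pheromone 10 at (1,1)

Answer: (1,1)=10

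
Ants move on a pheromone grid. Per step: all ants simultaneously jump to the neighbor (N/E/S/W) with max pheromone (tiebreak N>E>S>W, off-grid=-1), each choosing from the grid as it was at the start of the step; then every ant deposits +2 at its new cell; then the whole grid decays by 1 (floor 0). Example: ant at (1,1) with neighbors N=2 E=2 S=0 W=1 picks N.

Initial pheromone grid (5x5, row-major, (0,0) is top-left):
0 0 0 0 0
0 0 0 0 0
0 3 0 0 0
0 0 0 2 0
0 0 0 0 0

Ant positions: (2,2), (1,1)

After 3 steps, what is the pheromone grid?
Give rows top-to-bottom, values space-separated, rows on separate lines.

After step 1: ants at (2,1),(2,1)
  0 0 0 0 0
  0 0 0 0 0
  0 6 0 0 0
  0 0 0 1 0
  0 0 0 0 0
After step 2: ants at (1,1),(1,1)
  0 0 0 0 0
  0 3 0 0 0
  0 5 0 0 0
  0 0 0 0 0
  0 0 0 0 0
After step 3: ants at (2,1),(2,1)
  0 0 0 0 0
  0 2 0 0 0
  0 8 0 0 0
  0 0 0 0 0
  0 0 0 0 0

0 0 0 0 0
0 2 0 0 0
0 8 0 0 0
0 0 0 0 0
0 0 0 0 0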